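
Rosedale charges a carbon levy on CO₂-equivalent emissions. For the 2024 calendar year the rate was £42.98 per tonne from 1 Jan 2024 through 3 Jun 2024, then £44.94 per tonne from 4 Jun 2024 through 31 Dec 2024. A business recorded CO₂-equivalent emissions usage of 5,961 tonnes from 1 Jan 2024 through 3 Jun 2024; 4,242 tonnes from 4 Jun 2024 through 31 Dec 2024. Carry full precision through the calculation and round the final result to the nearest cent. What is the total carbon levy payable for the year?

£446,839.26

1 Jan – 3 Jun 2024: 5,961 tonnes at £42.98/tonne → £256,203.78
4 Jun – 31 Dec 2024: 4,242 tonnes at £44.94/tonne → £190,635.48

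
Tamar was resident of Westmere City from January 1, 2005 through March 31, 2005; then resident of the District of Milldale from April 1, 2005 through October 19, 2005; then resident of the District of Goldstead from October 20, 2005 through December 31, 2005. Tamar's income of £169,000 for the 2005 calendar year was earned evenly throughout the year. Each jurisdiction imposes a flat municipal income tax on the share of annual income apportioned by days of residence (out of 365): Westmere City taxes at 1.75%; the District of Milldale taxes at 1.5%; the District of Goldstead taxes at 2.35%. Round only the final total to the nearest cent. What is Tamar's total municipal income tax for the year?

Westmere City, January 1 – March 31, 2005: 90 days → £169,000 × 1.75% × 90/365 = £729.2466
The District of Milldale, April 1 – October 19, 2005: 202 days → £169,000 × 1.5% × 202/365 = £1,402.9315
The District of Goldstead, October 20 – December 31, 2005: 73 days → £169,000 × 2.35% × 73/365 = £794.3000
Total = £2,926.4781

£2,926.48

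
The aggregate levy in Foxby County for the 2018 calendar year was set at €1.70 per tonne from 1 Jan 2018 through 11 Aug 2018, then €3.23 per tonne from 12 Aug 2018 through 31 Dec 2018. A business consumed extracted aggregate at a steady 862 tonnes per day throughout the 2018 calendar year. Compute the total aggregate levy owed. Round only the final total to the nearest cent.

€722149.12

1 Jan – 11 Aug 2018: 223 days × 862 tonnes/day = 192,226 tonnes at €1.70/tonne → €326784.20
12 Aug – 31 Dec 2018: 142 days × 862 tonnes/day = 122,404 tonnes at €3.23/tonne → €395364.92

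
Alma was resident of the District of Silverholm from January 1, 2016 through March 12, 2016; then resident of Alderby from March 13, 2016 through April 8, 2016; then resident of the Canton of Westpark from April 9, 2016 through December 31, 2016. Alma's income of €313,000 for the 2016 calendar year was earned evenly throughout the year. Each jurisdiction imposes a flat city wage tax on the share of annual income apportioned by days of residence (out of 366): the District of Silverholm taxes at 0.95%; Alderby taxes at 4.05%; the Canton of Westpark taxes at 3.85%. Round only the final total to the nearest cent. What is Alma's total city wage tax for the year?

The District of Silverholm, January 1 – March 12, 2016: 72 days → €313,000 × 0.95% × 72/366 = €584.9508
Alderby, March 13 – April 8, 2016: 27 days → €313,000 × 4.05% × 27/366 = €935.1516
The Canton of Westpark, April 9 – December 31, 2016: 267 days → €313,000 × 3.85% × 267/366 = €8,790.9385
Total = €10,311.0410

€10,311.04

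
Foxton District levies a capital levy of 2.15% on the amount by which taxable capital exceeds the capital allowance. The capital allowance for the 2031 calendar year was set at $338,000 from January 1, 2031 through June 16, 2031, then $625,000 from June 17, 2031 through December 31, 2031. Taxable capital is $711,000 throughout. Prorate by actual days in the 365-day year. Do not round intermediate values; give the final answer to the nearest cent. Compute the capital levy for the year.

$4,672.22

January 1 – June 16, 2031: 167 days, exemption $338,000 → ($711,000 − $338,000) × 2.15% × 167/365 = $3,669.1959
June 17 – December 31, 2031: 198 days, exemption $625,000 → ($711,000 − $625,000) × 2.15% × 198/365 = $1,003.0192
Total = $4,672.2151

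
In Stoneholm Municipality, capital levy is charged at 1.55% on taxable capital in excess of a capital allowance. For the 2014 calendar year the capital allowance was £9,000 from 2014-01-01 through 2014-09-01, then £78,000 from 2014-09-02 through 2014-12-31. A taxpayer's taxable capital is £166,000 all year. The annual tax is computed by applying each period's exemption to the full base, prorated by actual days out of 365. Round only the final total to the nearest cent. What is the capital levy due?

2014-01-01 to 2014-09-01: 244 days, exemption £9,000 → (£166,000 − £9,000) × 1.55% × 244/365 = £1,626.7781
2014-09-02 to 2014-12-31: 121 days, exemption £78,000 → (£166,000 − £78,000) × 1.55% × 121/365 = £452.1753
Total = £2,078.9534

£2,078.95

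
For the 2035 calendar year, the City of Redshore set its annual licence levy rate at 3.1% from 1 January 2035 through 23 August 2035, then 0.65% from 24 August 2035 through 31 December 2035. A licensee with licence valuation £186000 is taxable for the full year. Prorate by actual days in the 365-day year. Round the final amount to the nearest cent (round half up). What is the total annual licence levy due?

£4142.96

1 January – 23 August 2035: 235 days at 3.1% → £186000 × 3.1% × 235/365 = £3712.3562
24 August – 31 December 2035: 130 days at 0.65% → £186000 × 0.65% × 130/365 = £430.6027
Total = £4142.9589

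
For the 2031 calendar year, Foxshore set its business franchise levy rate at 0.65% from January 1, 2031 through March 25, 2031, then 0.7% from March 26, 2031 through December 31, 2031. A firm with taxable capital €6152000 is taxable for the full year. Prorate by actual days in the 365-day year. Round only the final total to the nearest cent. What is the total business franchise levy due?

€42356.10

January 1 – March 25, 2031: 84 days at 0.65% → €6152000 × 0.65% × 84/365 = €9202.7178
March 26 – December 31, 2031: 281 days at 0.7% → €6152000 × 0.7% × 281/365 = €33153.3808
Total = €42356.0986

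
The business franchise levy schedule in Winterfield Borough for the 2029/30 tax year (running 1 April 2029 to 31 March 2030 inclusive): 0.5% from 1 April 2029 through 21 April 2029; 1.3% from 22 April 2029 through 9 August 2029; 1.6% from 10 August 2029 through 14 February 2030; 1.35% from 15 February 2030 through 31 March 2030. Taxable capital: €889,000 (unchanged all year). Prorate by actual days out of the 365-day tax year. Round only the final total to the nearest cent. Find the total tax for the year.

1 April – 21 April 2029: 21 days at 0.5% → €889,000 × 0.5% × 21/365 = €255.7397
22 April – 9 August 2029: 110 days at 1.3% → €889,000 × 1.3% × 110/365 = €3,482.9315
10 August 2029 – 14 February 2030: 189 days at 1.6% → €889,000 × 1.6% × 189/365 = €7,365.3041
15 February – 31 March 2030: 45 days at 1.35% → €889,000 × 1.35% × 45/365 = €1,479.6370
Total = €12,583.6123

€12,583.61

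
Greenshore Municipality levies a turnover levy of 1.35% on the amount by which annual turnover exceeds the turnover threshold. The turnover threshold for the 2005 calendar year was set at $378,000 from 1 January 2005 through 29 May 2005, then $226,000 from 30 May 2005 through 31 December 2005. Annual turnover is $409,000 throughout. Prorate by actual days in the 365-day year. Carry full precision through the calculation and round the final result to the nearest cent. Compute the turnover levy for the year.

1 January – 29 May 2005: 149 days, exemption $378,000 → ($409,000 − $378,000) × 1.35% × 149/365 = $170.8397
30 May – 31 December 2005: 216 days, exemption $226,000 → ($409,000 − $226,000) × 1.35% × 216/365 = $1,461.9945
Total = $1,632.8342

$1,632.83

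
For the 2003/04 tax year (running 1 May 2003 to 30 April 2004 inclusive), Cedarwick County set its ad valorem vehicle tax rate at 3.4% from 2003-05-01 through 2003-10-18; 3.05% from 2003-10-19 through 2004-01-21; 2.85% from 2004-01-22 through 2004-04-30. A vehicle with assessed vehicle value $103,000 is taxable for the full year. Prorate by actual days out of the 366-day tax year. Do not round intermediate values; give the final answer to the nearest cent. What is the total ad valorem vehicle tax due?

$3,253.65

2003-05-01 to 2003-10-18: 171 days at 3.4% → $103,000 × 3.4% × 171/366 = $1,636.1803
2003-10-19 to 2004-01-21: 95 days at 3.05% → $103,000 × 3.05% × 95/366 = $815.4167
2004-01-22 to 2004-04-30: 100 days at 2.85% → $103,000 × 2.85% × 100/366 = $802.0492
Total = $3,253.6462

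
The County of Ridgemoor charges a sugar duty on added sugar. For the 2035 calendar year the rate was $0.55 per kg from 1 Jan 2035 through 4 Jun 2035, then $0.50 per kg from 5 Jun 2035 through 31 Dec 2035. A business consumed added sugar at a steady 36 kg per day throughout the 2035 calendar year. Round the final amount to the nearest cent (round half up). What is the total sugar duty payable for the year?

1 Jan – 4 Jun 2035: 155 days × 36 kg/day = 5,580 kg at $0.55/kg → $3,069.00
5 Jun – 31 Dec 2035: 210 days × 36 kg/day = 7,560 kg at $0.50/kg → $3,780.00

$6,849.00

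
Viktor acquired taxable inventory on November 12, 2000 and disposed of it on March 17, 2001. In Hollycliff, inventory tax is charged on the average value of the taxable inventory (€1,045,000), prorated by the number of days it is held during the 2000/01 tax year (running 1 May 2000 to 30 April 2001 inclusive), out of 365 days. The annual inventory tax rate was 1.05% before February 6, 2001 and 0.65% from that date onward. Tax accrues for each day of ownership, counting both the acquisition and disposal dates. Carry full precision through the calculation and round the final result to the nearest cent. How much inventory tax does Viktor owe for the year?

€3,329.68

November 12, 2000 – February 5, 2001: 86 days at 1.05% → €1,045,000 × 1.05% × 86/365 = €2,585.3014
February 6 – March 17, 2001: 40 days at 0.65% → €1,045,000 × 0.65% × 40/365 = €744.3836
Total = €3,329.6849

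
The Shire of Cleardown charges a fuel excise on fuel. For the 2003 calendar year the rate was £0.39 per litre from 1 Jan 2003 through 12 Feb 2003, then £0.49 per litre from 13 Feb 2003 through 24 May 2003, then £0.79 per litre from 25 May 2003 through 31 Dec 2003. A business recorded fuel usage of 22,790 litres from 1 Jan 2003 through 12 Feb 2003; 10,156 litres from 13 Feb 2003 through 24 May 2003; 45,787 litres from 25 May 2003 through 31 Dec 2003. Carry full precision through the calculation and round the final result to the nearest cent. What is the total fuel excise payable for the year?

1 Jan – 12 Feb 2003: 22,790 litres at £0.39/litre → £8,888.10
13 Feb – 24 May 2003: 10,156 litres at £0.49/litre → £4,976.44
25 May – 31 Dec 2003: 45,787 litres at £0.79/litre → £36,171.73

£50,036.27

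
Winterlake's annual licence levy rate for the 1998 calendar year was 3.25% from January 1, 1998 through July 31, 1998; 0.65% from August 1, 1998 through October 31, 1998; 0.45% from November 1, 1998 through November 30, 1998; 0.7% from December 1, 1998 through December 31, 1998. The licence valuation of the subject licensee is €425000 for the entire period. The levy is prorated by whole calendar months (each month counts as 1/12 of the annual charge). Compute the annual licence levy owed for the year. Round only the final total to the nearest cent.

January 1 – July 31, 1998: 7 months at 3.25% → €425000 × 3.25% × 7/12 = €8057.2917
August 1 – October 31, 1998: 3 months at 0.65% → €425000 × 0.65% × 3/12 = €690.6250
November 1 – November 30, 1998: 1 month at 0.45% → €425000 × 0.45% × 1/12 = €159.3750
December 1 – December 31, 1998: 1 month at 0.7% → €425000 × 0.7% × 1/12 = €247.9167
Total = €9155.2083

€9155.21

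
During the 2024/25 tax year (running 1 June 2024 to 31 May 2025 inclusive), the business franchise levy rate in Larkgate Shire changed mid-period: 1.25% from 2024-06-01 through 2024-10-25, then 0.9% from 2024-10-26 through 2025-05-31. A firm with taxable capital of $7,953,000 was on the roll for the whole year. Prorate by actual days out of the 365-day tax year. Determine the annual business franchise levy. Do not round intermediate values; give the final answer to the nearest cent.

2024-06-01 to 2024-10-25: 147 days at 1.25% → $7,953,000 × 1.25% × 147/365 = $40,037.3630
2024-10-26 to 2025-05-31: 218 days at 0.9% → $7,953,000 × 0.9% × 218/365 = $42,750.0986
Total = $82,787.4616

$82,787.46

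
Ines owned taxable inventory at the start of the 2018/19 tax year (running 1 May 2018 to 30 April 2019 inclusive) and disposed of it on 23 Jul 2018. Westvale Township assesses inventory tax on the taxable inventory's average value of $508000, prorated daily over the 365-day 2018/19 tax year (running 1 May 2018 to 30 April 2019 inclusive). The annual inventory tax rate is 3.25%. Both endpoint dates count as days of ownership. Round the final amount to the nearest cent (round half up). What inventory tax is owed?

$3799.56

Days held (1 May – 23 Jul 2018): 84 out of 365
Tax = $508000 × 3.25% × 84/365 = $3799.5616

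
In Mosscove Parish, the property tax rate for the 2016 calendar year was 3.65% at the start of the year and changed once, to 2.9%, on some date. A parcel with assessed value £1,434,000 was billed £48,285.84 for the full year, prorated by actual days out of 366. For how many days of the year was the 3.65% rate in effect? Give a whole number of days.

Let d = days at the first rate; then 366 − d days at the second rate.
£1,434,000 × [3.65%·d + 2.9%·(366−d)] / 366 = £48,285.84
Solving gives d = 228, so the new rate took effect on 16 August 2016.

228 days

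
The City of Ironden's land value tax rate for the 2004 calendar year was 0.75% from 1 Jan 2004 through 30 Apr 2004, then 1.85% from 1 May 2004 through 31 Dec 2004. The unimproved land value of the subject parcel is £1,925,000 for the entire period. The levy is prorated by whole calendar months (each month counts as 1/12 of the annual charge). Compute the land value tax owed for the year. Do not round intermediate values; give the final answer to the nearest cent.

£28,554.17

1 Jan – 30 Apr 2004: 4 months at 0.75% → £1,925,000 × 0.75% × 4/12 = £4,812.5000
1 May – 31 Dec 2004: 8 months at 1.85% → £1,925,000 × 1.85% × 8/12 = £23,741.6667
Total = £28,554.1667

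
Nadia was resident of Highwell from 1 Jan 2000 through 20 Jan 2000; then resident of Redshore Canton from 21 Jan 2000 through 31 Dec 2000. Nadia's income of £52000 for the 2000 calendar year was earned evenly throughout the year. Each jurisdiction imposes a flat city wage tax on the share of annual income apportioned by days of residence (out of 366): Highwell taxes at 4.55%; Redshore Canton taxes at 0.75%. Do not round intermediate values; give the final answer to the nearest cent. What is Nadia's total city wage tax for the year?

Highwell, 1 Jan – 20 Jan 2000: 20 days → £52000 × 4.55% × 20/366 = £129.2896
Redshore Canton, 21 Jan – 31 Dec 2000: 346 days → £52000 × 0.75% × 346/366 = £368.6885
Total = £497.9781

£497.98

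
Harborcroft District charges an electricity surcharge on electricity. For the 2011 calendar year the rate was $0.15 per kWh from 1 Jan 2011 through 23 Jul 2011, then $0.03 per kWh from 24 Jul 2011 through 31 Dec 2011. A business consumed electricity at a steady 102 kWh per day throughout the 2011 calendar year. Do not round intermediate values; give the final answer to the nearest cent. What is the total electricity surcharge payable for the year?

$3,613.86

1 Jan – 23 Jul 2011: 204 days × 102 kWh/day = 20,808 kWh at $0.15/kWh → $3,121.20
24 Jul – 31 Dec 2011: 161 days × 102 kWh/day = 16,422 kWh at $0.03/kWh → $492.66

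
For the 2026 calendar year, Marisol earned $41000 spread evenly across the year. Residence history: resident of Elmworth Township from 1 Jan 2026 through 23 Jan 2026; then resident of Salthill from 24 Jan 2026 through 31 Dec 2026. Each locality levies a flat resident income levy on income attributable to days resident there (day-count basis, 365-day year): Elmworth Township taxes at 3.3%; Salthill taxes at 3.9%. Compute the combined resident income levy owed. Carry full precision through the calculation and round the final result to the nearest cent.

Elmworth Township, 1 Jan – 23 Jan 2026: 23 days → $41000 × 3.3% × 23/365 = $85.2575
Salthill, 24 Jan – 31 Dec 2026: 342 days → $41000 × 3.9% × 342/365 = $1498.2411
Total = $1583.4986

$1583.50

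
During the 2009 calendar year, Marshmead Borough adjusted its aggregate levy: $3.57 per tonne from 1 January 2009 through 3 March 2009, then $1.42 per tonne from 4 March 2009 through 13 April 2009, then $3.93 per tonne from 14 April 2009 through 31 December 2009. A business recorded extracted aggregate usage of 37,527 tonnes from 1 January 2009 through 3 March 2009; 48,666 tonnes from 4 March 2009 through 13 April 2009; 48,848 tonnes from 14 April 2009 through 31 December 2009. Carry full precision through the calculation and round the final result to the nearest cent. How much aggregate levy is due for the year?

$395,049.75

1 January – 3 March 2009: 37,527 tonnes at $3.57/tonne → $133,971.39
4 March – 13 April 2009: 48,666 tonnes at $1.42/tonne → $69,105.72
14 April – 31 December 2009: 48,848 tonnes at $3.93/tonne → $191,972.64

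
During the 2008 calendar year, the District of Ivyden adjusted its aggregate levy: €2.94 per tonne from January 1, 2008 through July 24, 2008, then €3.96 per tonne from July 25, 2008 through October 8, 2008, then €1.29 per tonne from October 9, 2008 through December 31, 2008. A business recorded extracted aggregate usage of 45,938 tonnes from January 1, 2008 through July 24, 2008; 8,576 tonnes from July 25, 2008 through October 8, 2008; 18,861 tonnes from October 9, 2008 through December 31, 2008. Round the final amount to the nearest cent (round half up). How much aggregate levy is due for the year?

€193349.37

January 1 – July 24, 2008: 45,938 tonnes at €2.94/tonne → €135057.72
July 25 – October 8, 2008: 8,576 tonnes at €3.96/tonne → €33960.96
October 9 – December 31, 2008: 18,861 tonnes at €1.29/tonne → €24330.69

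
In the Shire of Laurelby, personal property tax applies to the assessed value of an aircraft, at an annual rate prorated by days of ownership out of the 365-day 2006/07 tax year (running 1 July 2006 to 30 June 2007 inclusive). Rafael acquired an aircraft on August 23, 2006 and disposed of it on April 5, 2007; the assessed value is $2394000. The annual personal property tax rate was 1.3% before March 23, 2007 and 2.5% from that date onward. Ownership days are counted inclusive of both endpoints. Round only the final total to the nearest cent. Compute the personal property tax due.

$20371.96

August 23, 2006 – March 22, 2007: 212 days at 1.3% → $2394000 × 1.3% × 212/365 = $18076.3397
March 23 – April 5, 2007: 14 days at 2.5% → $2394000 × 2.5% × 14/365 = $2295.6164
Total = $20371.9562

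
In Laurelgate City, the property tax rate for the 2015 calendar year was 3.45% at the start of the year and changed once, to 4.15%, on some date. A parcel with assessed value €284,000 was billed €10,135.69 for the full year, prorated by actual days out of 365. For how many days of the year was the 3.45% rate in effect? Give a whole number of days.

303 days

Let d = days at the first rate; then 365 − d days at the second rate.
€284,000 × [3.45%·d + 4.15%·(365−d)] / 365 = €10,135.69
Solving gives d = 303, so the new rate took effect on 31 October 2015.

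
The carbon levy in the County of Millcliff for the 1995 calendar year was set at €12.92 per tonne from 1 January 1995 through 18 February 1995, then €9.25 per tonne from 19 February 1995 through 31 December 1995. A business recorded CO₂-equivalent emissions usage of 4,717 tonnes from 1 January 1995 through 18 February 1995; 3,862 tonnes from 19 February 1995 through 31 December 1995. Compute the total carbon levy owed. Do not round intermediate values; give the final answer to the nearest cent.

€96,667.14

1 January – 18 February 1995: 4,717 tonnes at €12.92/tonne → €60,943.64
19 February – 31 December 1995: 3,862 tonnes at €9.25/tonne → €35,723.50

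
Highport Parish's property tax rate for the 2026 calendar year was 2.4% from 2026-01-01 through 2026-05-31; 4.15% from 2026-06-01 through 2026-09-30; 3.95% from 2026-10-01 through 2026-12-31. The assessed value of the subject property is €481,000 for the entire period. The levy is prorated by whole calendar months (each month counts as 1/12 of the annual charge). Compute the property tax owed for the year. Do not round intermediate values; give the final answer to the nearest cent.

€16,213.71

2026-01-01 to 2026-05-31: 5 months at 2.4% → €481,000 × 2.4% × 5/12 = €4,810.0000
2026-06-01 to 2026-09-30: 4 months at 4.15% → €481,000 × 4.15% × 4/12 = €6,653.8333
2026-10-01 to 2026-12-31: 3 months at 3.95% → €481,000 × 3.95% × 3/12 = €4,749.8750
Total = €16,213.7083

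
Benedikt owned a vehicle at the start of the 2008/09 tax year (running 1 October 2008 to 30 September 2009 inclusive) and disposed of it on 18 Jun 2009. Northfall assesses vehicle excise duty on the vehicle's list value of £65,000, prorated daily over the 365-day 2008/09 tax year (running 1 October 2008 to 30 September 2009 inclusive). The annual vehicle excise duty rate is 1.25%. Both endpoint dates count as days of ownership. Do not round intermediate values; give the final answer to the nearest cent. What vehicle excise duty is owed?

£580.99

Days held (1 Oct 2008 – 18 Jun 2009): 261 out of 365
Tax = £65,000 × 1.25% × 261/365 = £580.9932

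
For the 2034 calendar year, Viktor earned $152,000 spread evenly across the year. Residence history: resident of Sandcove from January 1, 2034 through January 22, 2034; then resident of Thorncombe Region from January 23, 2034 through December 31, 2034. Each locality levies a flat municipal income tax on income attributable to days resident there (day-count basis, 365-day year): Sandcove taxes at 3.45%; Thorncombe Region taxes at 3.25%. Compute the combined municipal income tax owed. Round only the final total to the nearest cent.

Sandcove, January 1 – January 22, 2034: 22 days → $152,000 × 3.45% × 22/365 = $316.0767
Thorncombe Region, January 23 – December 31, 2034: 343 days → $152,000 × 3.25% × 343/365 = $4,642.2466
Total = $4,958.3233

$4,958.32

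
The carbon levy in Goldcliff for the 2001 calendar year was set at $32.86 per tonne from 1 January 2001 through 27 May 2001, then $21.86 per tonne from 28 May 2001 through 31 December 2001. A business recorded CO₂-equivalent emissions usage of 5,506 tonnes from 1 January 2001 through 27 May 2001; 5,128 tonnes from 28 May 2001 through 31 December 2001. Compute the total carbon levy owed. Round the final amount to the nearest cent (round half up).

1 January – 27 May 2001: 5,506 tonnes at $32.86/tonne → $180,927.16
28 May – 31 December 2001: 5,128 tonnes at $21.86/tonne → $112,098.08

$293,025.24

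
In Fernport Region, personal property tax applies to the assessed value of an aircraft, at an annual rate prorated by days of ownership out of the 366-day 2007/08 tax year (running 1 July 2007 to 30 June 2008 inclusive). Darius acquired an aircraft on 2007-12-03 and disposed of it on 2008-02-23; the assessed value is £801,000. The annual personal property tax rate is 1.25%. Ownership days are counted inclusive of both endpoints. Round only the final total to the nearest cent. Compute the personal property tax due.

£2,270.59

Days held (2007-12-03 to 2008-02-23): 83 out of 366
Tax = £801,000 × 1.25% × 83/366 = £2,270.5943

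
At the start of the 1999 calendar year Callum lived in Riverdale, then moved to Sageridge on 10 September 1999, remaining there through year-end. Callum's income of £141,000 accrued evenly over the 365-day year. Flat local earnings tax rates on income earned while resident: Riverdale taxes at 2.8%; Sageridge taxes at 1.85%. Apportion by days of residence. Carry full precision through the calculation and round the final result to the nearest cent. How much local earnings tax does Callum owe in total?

Riverdale, 1 January – 9 September 1999: 252 days → £141,000 × 2.8% × 252/365 = £2,725.7425
Sageridge, 10 September – 31 December 1999: 113 days → £141,000 × 1.85% × 113/365 = £807.5630
Total = £3,533.3055

£3,533.31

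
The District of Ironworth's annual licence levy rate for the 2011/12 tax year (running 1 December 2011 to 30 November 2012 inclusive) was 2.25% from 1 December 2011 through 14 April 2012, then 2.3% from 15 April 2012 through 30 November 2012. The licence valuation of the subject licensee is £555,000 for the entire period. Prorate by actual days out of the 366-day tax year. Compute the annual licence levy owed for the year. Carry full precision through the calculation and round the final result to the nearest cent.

£12,661.89

1 December 2011 – 14 April 2012: 136 days at 2.25% → £555,000 × 2.25% × 136/366 = £4,640.1639
15 April – 30 November 2012: 230 days at 2.3% → £555,000 × 2.3% × 230/366 = £8,021.7213
Total = £12,661.8852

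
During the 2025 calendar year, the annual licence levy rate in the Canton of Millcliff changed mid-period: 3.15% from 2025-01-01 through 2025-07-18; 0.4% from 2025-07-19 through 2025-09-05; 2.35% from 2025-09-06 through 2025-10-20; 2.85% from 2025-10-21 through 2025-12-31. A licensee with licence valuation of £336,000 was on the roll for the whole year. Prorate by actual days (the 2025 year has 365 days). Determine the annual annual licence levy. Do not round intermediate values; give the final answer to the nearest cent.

2025-01-01 to 2025-07-18: 199 days at 3.15% → £336,000 × 3.15% × 199/365 = £5,770.4548
2025-07-19 to 2025-09-05: 49 days at 0.4% → £336,000 × 0.4% × 49/365 = £180.4274
2025-09-06 to 2025-10-20: 45 days at 2.35% → £336,000 × 2.35% × 45/365 = £973.4795
2025-10-21 to 2025-12-31: 72 days at 2.85% → £336,000 × 2.85% × 72/365 = £1,888.9644
Total = £8,813.3260

£8,813.33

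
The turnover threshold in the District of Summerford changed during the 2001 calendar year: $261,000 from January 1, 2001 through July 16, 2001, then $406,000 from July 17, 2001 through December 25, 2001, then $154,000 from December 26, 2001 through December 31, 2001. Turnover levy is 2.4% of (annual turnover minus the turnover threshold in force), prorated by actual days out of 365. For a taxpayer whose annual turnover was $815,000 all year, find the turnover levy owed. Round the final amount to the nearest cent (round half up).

January 1 – July 16, 2001: 197 days, exemption $261,000 → ($815,000 − $261,000) × 2.4% × 197/365 = $7,176.1973
July 17 – December 25, 2001: 162 days, exemption $406,000 → ($815,000 − $406,000) × 2.4% × 162/365 = $4,356.6904
December 26 – December 31, 2001: 6 days, exemption $154,000 → ($815,000 − $154,000) × 2.4% × 6/365 = $260.7781
Total = $11,793.6658

$11,793.67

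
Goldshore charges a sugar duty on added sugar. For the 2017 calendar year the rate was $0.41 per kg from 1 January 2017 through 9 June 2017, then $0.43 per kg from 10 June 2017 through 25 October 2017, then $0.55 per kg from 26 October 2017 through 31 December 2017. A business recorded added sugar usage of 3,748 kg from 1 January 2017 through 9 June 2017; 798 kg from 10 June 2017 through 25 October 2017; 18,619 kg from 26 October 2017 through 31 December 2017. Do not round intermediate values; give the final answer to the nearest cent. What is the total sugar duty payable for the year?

1 January – 9 June 2017: 3,748 kg at $0.41/kg → $1,536.68
10 June – 25 October 2017: 798 kg at $0.43/kg → $343.14
26 October – 31 December 2017: 18,619 kg at $0.55/kg → $10,240.45

$12,120.27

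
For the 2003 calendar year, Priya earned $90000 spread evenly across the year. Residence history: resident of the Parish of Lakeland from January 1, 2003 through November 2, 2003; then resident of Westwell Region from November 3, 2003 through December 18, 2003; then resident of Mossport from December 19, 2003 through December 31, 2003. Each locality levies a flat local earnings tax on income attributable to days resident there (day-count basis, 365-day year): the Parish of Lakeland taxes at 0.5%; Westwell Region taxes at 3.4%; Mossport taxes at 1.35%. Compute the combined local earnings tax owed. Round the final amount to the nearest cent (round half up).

$806.18

The Parish of Lakeland, January 1 – November 2, 2003: 306 days → $90000 × 0.5% × 306/365 = $377.2603
Westwell Region, November 3 – December 18, 2003: 46 days → $90000 × 3.4% × 46/365 = $385.6438
Mossport, December 19 – December 31, 2003: 13 days → $90000 × 1.35% × 13/365 = $43.2740
Total = $806.1781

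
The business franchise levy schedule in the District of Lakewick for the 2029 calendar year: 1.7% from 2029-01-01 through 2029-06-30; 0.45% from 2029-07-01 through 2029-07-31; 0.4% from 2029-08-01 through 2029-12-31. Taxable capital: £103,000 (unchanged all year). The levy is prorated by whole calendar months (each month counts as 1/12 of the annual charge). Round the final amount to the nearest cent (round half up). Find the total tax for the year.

2029-01-01 to 2029-06-30: 6 months at 1.7% → £103,000 × 1.7% × 6/12 = £875.5000
2029-07-01 to 2029-07-31: 1 month at 0.45% → £103,000 × 0.45% × 1/12 = £38.6250
2029-08-01 to 2029-12-31: 5 months at 0.4% → £103,000 × 0.4% × 5/12 = £171.6667
Total = £1,085.7917

£1,085.79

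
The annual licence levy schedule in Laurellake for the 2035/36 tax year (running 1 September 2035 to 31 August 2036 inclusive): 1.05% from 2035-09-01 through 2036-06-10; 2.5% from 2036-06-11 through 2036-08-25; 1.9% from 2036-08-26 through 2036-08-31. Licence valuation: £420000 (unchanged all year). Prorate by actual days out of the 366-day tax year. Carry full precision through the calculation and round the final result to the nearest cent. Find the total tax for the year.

£5733.11

2035-09-01 to 2036-06-10: 284 days at 1.05% → £420000 × 1.05% × 284/366 = £3421.9672
2036-06-11 to 2036-08-25: 76 days at 2.5% → £420000 × 2.5% × 76/366 = £2180.3279
2036-08-26 to 2036-08-31: 6 days at 1.9% → £420000 × 1.9% × 6/366 = £130.8197
Total = £5733.1148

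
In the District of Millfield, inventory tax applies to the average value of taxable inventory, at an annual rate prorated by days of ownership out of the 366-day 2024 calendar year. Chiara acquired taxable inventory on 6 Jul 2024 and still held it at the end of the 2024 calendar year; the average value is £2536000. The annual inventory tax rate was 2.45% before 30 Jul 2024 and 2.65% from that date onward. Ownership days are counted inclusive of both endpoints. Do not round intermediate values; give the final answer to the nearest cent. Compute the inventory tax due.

£32534.94

6 Jul – 29 Jul 2024: 24 days at 2.45% → £2536000 × 2.45% × 24/366 = £4074.2295
30 Jul – 31 Dec 2024: 155 days at 2.65% → £2536000 × 2.65% × 155/366 = £28460.7104
Total = £32534.9399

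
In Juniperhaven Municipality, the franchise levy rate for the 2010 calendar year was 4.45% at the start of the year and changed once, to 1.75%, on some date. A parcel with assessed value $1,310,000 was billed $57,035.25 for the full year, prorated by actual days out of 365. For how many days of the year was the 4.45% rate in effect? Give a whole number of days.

352 days

Let d = days at the first rate; then 365 − d days at the second rate.
$1,310,000 × [4.45%·d + 1.75%·(365−d)] / 365 = $57,035.25
Solving gives d = 352, so the new rate took effect on 19 December 2010.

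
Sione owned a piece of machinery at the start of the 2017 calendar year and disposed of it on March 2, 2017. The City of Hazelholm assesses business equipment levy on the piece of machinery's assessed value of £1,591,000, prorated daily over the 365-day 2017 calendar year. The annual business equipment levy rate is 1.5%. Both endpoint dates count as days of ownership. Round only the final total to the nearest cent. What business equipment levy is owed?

Days held (January 1 – March 2, 2017): 61 out of 365
Tax = £1,591,000 × 1.5% × 61/365 = £3,988.3973

£3,988.40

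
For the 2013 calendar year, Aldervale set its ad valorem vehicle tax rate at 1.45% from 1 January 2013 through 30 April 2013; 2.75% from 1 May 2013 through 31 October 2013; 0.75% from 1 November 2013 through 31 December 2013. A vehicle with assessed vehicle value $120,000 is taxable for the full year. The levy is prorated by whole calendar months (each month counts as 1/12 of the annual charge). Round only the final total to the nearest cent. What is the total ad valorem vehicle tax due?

$2,380.00

1 January – 30 April 2013: 4 months at 1.45% → $120,000 × 1.45% × 4/12 = $580.0000
1 May – 31 October 2013: 6 months at 2.75% → $120,000 × 2.75% × 6/12 = $1,650.0000
1 November – 31 December 2013: 2 months at 0.75% → $120,000 × 0.75% × 2/12 = $150.0000
Total = $2,380.0000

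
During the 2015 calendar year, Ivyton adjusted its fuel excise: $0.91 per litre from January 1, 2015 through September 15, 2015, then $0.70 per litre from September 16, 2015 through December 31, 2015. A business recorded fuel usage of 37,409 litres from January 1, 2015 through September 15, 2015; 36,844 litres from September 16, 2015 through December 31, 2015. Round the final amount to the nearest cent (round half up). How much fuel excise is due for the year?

January 1 – September 15, 2015: 37,409 litres at $0.91/litre → $34042.19
September 16 – December 31, 2015: 36,844 litres at $0.70/litre → $25790.80

$59832.99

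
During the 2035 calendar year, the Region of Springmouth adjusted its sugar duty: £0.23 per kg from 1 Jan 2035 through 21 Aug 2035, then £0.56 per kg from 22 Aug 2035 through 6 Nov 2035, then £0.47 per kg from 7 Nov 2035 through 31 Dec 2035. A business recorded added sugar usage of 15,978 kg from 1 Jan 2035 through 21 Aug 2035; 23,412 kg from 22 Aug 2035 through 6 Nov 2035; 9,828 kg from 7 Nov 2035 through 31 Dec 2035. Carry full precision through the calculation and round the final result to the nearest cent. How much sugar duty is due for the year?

£21404.82

1 Jan – 21 Aug 2035: 15,978 kg at £0.23/kg → £3674.94
22 Aug – 6 Nov 2035: 23,412 kg at £0.56/kg → £13110.72
7 Nov – 31 Dec 2035: 9,828 kg at £0.47/kg → £4619.16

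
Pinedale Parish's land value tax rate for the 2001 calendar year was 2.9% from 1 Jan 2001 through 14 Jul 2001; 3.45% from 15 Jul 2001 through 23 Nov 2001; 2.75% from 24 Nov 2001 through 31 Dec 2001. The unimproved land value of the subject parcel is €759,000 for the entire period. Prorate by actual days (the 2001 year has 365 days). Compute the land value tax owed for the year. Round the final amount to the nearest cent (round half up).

€23,402.15

1 Jan – 14 Jul 2001: 195 days at 2.9% → €759,000 × 2.9% × 195/365 = €11,759.3014
15 Jul – 23 Nov 2001: 132 days at 3.45% → €759,000 × 3.45% × 132/365 = €9,469.8247
24 Nov – 31 Dec 2001: 38 days at 2.75% → €759,000 × 2.75% × 38/365 = €2,173.0274
Total = €23,402.1534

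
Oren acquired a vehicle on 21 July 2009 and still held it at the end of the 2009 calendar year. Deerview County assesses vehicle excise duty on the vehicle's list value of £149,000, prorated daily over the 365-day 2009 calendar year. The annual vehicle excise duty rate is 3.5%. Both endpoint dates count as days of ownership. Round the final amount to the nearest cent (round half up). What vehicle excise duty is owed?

£2,343.18

Days held (21 July – 31 December 2009): 164 out of 365
Tax = £149,000 × 3.5% × 164/365 = £2,343.1781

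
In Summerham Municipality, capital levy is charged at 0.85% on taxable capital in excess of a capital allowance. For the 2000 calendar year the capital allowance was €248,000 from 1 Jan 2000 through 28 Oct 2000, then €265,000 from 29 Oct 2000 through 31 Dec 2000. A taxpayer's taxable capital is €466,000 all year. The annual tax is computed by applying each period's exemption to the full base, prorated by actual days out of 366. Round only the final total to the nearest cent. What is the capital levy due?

€1,827.73

1 Jan – 28 Oct 2000: 302 days, exemption €248,000 → (€466,000 − €248,000) × 0.85% × 302/366 = €1,528.9781
29 Oct – 31 Dec 2000: 64 days, exemption €265,000 → (€466,000 − €265,000) × 0.85% × 64/366 = €298.7541
Total = €1,827.7322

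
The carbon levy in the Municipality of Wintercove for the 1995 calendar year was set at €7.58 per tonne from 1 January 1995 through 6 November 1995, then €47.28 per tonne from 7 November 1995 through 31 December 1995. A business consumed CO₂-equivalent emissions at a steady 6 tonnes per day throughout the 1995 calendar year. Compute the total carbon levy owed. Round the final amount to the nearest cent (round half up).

€29701.20

1 January – 6 November 1995: 310 days × 6 tonnes/day = 1,860 tonnes at €7.58/tonne → €14098.80
7 November – 31 December 1995: 55 days × 6 tonnes/day = 330 tonnes at €47.28/tonne → €15602.40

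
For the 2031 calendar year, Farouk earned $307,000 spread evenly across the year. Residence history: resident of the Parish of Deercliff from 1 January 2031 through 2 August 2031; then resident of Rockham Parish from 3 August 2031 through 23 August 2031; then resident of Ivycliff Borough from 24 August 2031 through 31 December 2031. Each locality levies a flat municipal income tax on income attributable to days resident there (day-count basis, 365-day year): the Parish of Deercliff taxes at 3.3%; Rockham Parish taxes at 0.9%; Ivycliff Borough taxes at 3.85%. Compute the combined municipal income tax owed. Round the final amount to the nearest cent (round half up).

The Parish of Deercliff, 1 January – 2 August 2031: 214 days → $307,000 × 3.3% × 214/365 = $5,939.8192
Rockham Parish, 3 August – 23 August 2031: 21 days → $307,000 × 0.9% × 21/365 = $158.9671
Ivycliff Borough, 24 August – 31 December 2031: 130 days → $307,000 × 3.85% × 130/365 = $4,209.6849
Total = $10,308.4712

$10,308.47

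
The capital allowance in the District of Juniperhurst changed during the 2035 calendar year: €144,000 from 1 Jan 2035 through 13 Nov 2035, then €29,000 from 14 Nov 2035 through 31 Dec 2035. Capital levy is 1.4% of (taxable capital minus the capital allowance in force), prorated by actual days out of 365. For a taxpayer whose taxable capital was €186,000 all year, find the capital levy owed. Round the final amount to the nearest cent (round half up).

€799.73

1 Jan – 13 Nov 2035: 317 days, exemption €144,000 → (€186,000 − €144,000) × 1.4% × 317/365 = €510.6740
14 Nov – 31 Dec 2035: 48 days, exemption €29,000 → (€186,000 − €29,000) × 1.4% × 48/365 = €289.0521
Total = €799.7260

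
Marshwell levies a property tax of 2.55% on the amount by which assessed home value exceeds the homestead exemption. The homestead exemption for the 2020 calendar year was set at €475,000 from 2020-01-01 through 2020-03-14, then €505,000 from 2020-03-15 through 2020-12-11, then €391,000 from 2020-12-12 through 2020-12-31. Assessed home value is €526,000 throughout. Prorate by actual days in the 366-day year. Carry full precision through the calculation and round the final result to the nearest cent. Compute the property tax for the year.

€849.02

2020-01-01 to 2020-03-14: 74 days, exemption €475,000 → (€526,000 − €475,000) × 2.55% × 74/366 = €262.9426
2020-03-15 to 2020-12-11: 272 days, exemption €505,000 → (€526,000 − €505,000) × 2.55% × 272/366 = €397.9672
2020-12-12 to 2020-12-31: 20 days, exemption €391,000 → (€526,000 − €391,000) × 2.55% × 20/366 = €188.1148
Total = €849.0246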